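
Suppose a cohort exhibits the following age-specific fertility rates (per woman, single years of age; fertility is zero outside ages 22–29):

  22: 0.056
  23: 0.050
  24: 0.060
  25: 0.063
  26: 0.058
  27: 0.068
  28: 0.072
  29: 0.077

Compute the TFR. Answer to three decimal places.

Sum of ASFRs = 0.056 + 0.050 + 0.060 + 0.063 + 0.058 + 0.068 + 0.072 + 0.077 = 0.504
TFR = 0.504

0.504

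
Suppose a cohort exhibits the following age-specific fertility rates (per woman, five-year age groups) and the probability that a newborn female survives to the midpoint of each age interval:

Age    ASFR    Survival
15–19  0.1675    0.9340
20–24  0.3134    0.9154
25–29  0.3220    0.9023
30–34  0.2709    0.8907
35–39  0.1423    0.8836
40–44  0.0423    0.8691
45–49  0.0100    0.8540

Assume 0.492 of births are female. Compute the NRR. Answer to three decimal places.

2.820

Proportion female at birth = 0.492.
Per-age-group product (5 × ASFR × survival probability):
  15–19: 5 × 0.1675 × 0.9340 = 0.78223
  20–24: 5 × 0.3134 × 0.9154 = 1.43443
  25–29: 5 × 0.3220 × 0.9023 = 1.45270
  30–34: 5 × 0.2709 × 0.8907 = 1.20645
  35–39: 5 × 0.1423 × 0.8836 = 0.62868
  40–44: 5 × 0.0423 × 0.8691 = 0.18381
  45–49: 5 × 0.0100 × 0.8540 = 0.04270
Sum = 5.73100
NRR = 0.492 × 5.73100 = 2.81965
NRR > 1, so each generation more than replaces itself.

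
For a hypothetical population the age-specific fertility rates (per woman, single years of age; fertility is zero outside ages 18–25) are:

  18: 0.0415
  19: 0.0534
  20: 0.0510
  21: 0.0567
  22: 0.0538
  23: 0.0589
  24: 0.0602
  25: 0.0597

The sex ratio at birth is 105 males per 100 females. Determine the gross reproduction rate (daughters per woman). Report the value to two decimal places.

Proportion female at birth = 100 / (100 + 105) = 0.48780.
Sum of ASFRs = 0.0415 + 0.0534 + 0.0510 + 0.0567 + 0.0538 + 0.0589 + 0.0602 + 0.0597 = 0.4352
TFR = 0.4352
GRR = 0.48780 × 0.4352 = 0.21229

0.21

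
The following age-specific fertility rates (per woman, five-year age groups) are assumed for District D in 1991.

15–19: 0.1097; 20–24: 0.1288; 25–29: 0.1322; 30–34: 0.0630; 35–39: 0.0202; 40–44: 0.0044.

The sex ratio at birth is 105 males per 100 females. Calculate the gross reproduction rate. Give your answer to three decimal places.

Proportion female at birth = 100 / (100 + 105) = 0.48780.
Sum of ASFRs = 0.1097 + 0.1288 + 0.1322 + 0.0630 + 0.0202 + 0.0044 = 0.4583
TFR = 5 × 0.4583 = 2.2915
GRR = 0.48780 × 2.2915 = 1.11779

1.118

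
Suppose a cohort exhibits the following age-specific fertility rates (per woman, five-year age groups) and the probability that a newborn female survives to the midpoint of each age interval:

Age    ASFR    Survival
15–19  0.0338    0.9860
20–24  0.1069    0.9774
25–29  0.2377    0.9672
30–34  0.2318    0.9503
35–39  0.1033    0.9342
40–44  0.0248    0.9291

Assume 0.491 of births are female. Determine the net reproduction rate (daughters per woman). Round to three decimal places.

Proportion female at birth = 0.491.
Each age group contributes 5 × ASFR × survival:
  15–19: 5 × 0.0338 × 0.9860 = 0.16663
  20–24: 5 × 0.1069 × 0.9774 = 0.52242
  25–29: 5 × 0.2377 × 0.9672 = 1.14952
  30–34: 5 × 0.2318 × 0.9503 = 1.10140
  35–39: 5 × 0.1033 × 0.9342 = 0.48251
  40–44: 5 × 0.0248 × 0.9291 = 0.11521
Sum = 3.53769
NRR = 0.491 × 3.53769 = 1.73701
With NRR above 1 the population is above replacement fertility.

1.737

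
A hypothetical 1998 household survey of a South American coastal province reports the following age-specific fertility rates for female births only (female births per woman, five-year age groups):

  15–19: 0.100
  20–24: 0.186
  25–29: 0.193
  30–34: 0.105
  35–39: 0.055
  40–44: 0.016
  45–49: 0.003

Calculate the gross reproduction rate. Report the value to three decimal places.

3.290

Sum of female ASFRs = 0.100 + 0.186 + 0.193 + 0.105 + 0.055 + 0.016 + 0.003 = 0.658
GRR = 5 × 0.658 = 3.29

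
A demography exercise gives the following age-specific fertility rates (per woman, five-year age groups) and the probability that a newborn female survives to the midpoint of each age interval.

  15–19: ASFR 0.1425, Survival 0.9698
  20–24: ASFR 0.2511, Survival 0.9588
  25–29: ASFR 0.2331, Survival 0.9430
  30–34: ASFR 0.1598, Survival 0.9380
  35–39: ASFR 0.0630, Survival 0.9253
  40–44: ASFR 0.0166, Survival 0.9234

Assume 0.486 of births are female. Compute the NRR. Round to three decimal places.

Proportion female at birth = 0.486.
Weighting each age-specific rate by interval width and survival:
  15–19: 5 × 0.1425 × 0.9698 = 0.69098
  20–24: 5 × 0.2511 × 0.9588 = 1.20377
  25–29: 5 × 0.2331 × 0.9430 = 1.09907
  30–34: 5 × 0.1598 × 0.9380 = 0.74946
  35–39: 5 × 0.0630 × 0.9253 = 0.29147
  40–44: 5 × 0.0166 × 0.9234 = 0.07664
Sum = 4.11139
NRR = 0.486 × 4.11139 = 1.99814

1.998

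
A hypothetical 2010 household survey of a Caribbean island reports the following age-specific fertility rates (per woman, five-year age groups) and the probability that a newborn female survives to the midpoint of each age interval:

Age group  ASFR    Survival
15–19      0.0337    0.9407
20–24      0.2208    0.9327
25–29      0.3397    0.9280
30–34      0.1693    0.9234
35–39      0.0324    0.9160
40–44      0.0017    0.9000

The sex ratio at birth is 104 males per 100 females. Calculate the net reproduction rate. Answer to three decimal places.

1.815

Proportion female at birth = 100 / (100 + 104) = 0.49020.
Per-age-group product (5 × ASFR × survival probability):
  15–19: 5 × 0.0337 × 0.9407 = 0.15851
  20–24: 5 × 0.2208 × 0.9327 = 1.02970
  25–29: 5 × 0.3397 × 0.9280 = 1.57621
  30–34: 5 × 0.1693 × 0.9234 = 0.78166
  35–39: 5 × 0.0324 × 0.9160 = 0.14839
  40–44: 5 × 0.0017 × 0.9000 = 0.00765
Sum = 3.70212
NRR = 0.49020 × 3.70212 = 1.81478
NRR > 1, so each generation more than replaces itself.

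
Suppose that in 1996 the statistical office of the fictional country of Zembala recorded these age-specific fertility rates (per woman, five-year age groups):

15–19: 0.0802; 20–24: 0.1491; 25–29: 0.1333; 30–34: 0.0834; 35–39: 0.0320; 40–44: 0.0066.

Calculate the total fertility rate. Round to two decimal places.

Sum of ASFRs = 0.0802 + 0.1491 + 0.1333 + 0.0834 + 0.0320 + 0.0066 = 0.4846
TFR = 5 × 0.4846 = 2.423

2.42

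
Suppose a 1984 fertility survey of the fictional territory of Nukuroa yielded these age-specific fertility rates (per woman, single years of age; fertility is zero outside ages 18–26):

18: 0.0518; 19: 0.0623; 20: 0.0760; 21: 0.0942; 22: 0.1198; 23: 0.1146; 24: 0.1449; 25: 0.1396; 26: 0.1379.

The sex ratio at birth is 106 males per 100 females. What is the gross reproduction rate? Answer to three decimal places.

0.457

Proportion female at birth = 100 / (100 + 106) = 0.48544.
Sum of ASFRs = 0.0518 + 0.0623 + 0.0760 + 0.0942 + 0.1198 + 0.1146 + 0.1449 + 0.1396 + 0.1379 = 0.9411
TFR = 0.9411
GRR = 0.48544 × 0.9411 = 0.45685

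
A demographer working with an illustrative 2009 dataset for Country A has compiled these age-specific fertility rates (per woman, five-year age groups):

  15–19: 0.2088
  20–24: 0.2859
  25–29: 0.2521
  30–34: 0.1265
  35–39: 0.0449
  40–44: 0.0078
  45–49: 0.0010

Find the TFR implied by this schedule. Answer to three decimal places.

4.635

Sum of ASFRs = 0.2088 + 0.2859 + 0.2521 + 0.1265 + 0.0449 + 0.0078 + 0.0010 = 0.9270
TFR = 5 × 0.9270 = 4.635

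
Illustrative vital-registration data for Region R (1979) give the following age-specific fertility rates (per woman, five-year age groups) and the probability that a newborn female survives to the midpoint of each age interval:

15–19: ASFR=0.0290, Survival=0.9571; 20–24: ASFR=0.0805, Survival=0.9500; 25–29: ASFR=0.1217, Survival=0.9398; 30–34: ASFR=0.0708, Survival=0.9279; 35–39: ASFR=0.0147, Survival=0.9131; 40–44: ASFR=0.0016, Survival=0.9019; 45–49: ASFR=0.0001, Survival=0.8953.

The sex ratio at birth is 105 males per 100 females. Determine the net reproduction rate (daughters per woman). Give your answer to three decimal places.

Proportion female at birth = 100 / (100 + 105) = 0.48780.
Survival-weighted fertility by age (5·fₓ·Sₓ):
  15–19: 5 × 0.0290 × 0.9571 = 0.13878
  20–24: 5 × 0.0805 × 0.9500 = 0.38238
  25–29: 5 × 0.1217 × 0.9398 = 0.57187
  30–34: 5 × 0.0708 × 0.9279 = 0.32848
  35–39: 5 × 0.0147 × 0.9131 = 0.06711
  40–44: 5 × 0.0016 × 0.9019 = 0.00722
  45–49: 5 × 0.0001 × 0.8953 = 0.00045
Sum = 1.49629
NRR = 0.48780 × 1.49629 = 0.72989
NRR < 1, so the cohort does not fully replace itself.

0.730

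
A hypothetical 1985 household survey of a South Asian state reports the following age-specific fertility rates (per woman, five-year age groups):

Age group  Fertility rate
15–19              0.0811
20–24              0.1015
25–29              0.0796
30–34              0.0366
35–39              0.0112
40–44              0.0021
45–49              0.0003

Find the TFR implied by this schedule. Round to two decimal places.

1.56

Sum of ASFRs = 0.0811 + 0.1015 + 0.0796 + 0.0366 + 0.0112 + 0.0021 + 0.0003 = 0.3124
TFR = 5 × 0.3124 = 1.562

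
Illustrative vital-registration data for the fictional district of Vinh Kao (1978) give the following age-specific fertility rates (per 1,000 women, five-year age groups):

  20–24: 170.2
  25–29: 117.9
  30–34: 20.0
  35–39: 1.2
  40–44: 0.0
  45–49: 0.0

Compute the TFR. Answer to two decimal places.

Sum of ASFRs = 170.2 + 117.9 + 20.0 + 1.2 + 0.0 + 0.0 = 309.3
TFR = 5 × 309.3 / 1000 = 1.5465

1.55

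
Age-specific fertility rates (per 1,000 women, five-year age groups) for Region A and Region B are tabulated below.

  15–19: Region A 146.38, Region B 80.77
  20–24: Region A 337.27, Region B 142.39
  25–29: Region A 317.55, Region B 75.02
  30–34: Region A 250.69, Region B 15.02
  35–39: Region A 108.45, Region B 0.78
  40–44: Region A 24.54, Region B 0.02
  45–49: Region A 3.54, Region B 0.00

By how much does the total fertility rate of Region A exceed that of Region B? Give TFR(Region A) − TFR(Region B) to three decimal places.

4.372

Region A:
  Sum of ASFRs = 146.38 + 337.27 + 317.55 + 250.69 + 108.45 + 24.54 + 3.54 = 1188.42
  TFR = 5 × 1188.42 / 1000 = 5.9421
Region B:
  Sum of ASFRs = 80.77 + 142.39 + 75.02 + 15.02 + 0.78 + 0.02 + 0.00 = 314.00
  TFR = 5 × 314.00 / 1000 = 1.57
Difference = 5.9421 − 1.57 = 4.3721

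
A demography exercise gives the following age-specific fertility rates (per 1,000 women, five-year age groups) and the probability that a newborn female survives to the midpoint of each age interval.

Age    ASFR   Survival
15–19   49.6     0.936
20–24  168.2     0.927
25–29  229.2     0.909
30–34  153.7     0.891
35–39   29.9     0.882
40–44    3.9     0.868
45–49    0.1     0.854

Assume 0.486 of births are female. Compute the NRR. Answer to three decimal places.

1.403

Proportion female at birth = 0.486.
Survival-weighted fertility by age (5·fₓ·Sₓ):
  15–19: 5 × 49.6/1000 × 0.936 = 0.23213
  20–24: 5 × 168.2/1000 × 0.927 = 0.77961
  25–29: 5 × 229.2/1000 × 0.909 = 1.04171
  30–34: 5 × 153.7/1000 × 0.891 = 0.68473
  35–39: 5 × 29.9/1000 × 0.882 = 0.13186
  40–44: 5 × 3.9/1000 × 0.868 = 0.01693
  45–49: 5 × 0.1/1000 × 0.854 = 0.00043
Sum = 2.88740
NRR = 0.486 × 2.88740 = 1.40328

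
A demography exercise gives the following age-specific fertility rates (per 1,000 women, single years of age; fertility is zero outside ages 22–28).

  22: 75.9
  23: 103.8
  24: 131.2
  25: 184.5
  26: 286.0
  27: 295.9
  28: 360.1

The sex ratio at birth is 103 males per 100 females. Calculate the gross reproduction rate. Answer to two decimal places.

Proportion female at birth = 100 / (100 + 103) = 0.49261.
Sum of ASFRs = 75.9 + 103.8 + 131.2 + 184.5 + 286.0 + 295.9 + 360.1 = 1437.4
TFR = 1437.4 / 1000 = 1.4374
GRR = 0.49261 × 1.4374 = 0.70808

0.71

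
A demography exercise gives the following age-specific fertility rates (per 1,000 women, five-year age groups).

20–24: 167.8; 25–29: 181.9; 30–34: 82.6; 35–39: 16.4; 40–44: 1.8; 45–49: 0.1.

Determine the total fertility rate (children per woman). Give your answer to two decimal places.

Sum of ASFRs = 167.8 + 181.9 + 82.6 + 16.4 + 1.8 + 0.1 = 450.6
TFR = 5 × 450.6 / 1000 = 2.253

2.25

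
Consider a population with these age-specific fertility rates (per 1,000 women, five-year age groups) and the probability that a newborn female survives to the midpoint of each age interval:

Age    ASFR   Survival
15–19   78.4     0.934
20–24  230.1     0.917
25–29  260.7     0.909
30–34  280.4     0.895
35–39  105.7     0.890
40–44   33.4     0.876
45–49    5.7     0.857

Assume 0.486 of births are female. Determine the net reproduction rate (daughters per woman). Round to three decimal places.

Proportion female at birth = 0.486.
Weighting each age-specific rate by interval width and survival:
  15–19: 5 × 78.4/1000 × 0.934 = 0.36613
  20–24: 5 × 230.1/1000 × 0.917 = 1.05501
  25–29: 5 × 260.7/1000 × 0.909 = 1.18488
  30–34: 5 × 280.4/1000 × 0.895 = 1.25479
  35–39: 5 × 105.7/1000 × 0.890 = 0.47037
  40–44: 5 × 33.4/1000 × 0.876 = 0.14629
  45–49: 5 × 5.7/1000 × 0.857 = 0.02442
Sum = 4.50189
NRR = 0.486 × 4.50189 = 2.18792
An NRR exceeding 1 indicates intrinsic growth under these rates.

2.188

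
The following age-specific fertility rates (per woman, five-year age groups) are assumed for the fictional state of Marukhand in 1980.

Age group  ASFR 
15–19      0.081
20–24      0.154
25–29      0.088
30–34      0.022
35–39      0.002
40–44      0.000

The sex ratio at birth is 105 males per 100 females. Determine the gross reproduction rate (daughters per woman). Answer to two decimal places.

0.85

Proportion female at birth = 100 / (100 + 105) = 0.48780.
Sum of ASFRs = 0.081 + 0.154 + 0.088 + 0.022 + 0.002 + 0.000 = 0.347
TFR = 5 × 0.347 = 1.735
GRR = 0.48780 × 1.735 = 0.84633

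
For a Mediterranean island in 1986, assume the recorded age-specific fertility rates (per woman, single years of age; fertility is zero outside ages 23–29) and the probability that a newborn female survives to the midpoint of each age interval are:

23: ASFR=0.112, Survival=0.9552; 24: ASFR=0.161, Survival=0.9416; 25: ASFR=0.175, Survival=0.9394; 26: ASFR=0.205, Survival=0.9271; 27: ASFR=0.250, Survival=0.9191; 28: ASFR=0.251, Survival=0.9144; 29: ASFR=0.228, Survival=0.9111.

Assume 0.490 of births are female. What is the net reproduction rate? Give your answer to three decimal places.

0.627

Proportion female at birth = 0.490.
Weighting each age-specific rate by interval width and survival:
  23: 1 × 0.112 × 0.9552 = 0.10698
  24: 1 × 0.161 × 0.9416 = 0.15160
  25: 1 × 0.175 × 0.9394 = 0.16440
  26: 1 × 0.205 × 0.9271 = 0.19006
  27: 1 × 0.250 × 0.9191 = 0.22978
  28: 1 × 0.251 × 0.9144 = 0.22951
  29: 1 × 0.228 × 0.9111 = 0.20773
Sum = 1.28006
NRR = 0.490 × 1.28006 = 0.62723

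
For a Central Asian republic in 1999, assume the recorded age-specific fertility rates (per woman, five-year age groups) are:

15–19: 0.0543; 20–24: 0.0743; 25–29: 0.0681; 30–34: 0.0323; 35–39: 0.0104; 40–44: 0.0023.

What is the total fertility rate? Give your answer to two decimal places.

Sum of ASFRs = 0.0543 + 0.0743 + 0.0681 + 0.0323 + 0.0104 + 0.0023 = 0.2417
TFR = 5 × 0.2417 = 1.2085

1.21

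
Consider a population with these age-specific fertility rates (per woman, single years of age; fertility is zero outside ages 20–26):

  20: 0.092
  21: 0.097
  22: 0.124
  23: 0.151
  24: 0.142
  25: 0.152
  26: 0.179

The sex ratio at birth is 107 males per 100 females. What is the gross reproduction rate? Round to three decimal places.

0.453

Proportion female at birth = 100 / (100 + 107) = 0.48309.
Sum of ASFRs = 0.092 + 0.097 + 0.124 + 0.151 + 0.142 + 0.152 + 0.179 = 0.937
TFR = 0.937
GRR = 0.48309 × 0.937 = 0.45266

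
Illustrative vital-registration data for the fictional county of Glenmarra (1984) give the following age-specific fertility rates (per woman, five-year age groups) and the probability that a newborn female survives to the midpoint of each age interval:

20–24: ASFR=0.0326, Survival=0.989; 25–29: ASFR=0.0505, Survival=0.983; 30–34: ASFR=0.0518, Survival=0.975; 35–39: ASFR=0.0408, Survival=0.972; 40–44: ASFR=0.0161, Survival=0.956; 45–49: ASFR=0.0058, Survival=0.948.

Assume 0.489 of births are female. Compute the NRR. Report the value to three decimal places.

0.472

Proportion female at birth = 0.489.
Per-age-group product (5 × ASFR × survival probability):
  20–24: 5 × 0.0326 × 0.989 = 0.16121
  25–29: 5 × 0.0505 × 0.983 = 0.24821
  30–34: 5 × 0.0518 × 0.975 = 0.25253
  35–39: 5 × 0.0408 × 0.972 = 0.19829
  40–44: 5 × 0.0161 × 0.956 = 0.07696
  45–49: 5 × 0.0058 × 0.948 = 0.02749
Sum = 0.96469
NRR = 0.489 × 0.96469 = 0.47173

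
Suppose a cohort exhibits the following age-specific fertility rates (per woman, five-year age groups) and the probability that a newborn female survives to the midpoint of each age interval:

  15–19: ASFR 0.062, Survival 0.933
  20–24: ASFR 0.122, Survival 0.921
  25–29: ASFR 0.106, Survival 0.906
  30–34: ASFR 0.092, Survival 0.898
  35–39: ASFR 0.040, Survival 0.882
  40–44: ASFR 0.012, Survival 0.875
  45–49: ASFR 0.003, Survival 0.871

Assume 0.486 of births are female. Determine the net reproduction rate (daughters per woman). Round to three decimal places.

0.965

Proportion female at birth = 0.486.
Survival-weighted fertility by age (5·fₓ·Sₓ):
  15–19: 5 × 0.062 × 0.933 = 0.28923
  20–24: 5 × 0.122 × 0.921 = 0.56181
  25–29: 5 × 0.106 × 0.906 = 0.48018
  30–34: 5 × 0.092 × 0.898 = 0.41308
  35–39: 5 × 0.040 × 0.882 = 0.17640
  40–44: 5 × 0.012 × 0.875 = 0.05250
  45–49: 5 × 0.003 × 0.871 = 0.01307
Sum = 1.98627
NRR = 0.486 × 1.98627 = 0.96533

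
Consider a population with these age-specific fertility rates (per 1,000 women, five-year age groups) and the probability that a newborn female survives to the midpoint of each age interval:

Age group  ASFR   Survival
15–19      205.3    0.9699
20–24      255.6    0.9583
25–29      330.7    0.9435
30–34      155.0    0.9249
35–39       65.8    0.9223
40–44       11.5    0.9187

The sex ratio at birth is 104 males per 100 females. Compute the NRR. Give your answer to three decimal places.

2.379

Proportion female at birth = 100 / (100 + 104) = 0.49020.
Per-age-group product (5 × ASFR × survival probability):
  15–19: 5 × 205.3/1000 × 0.9699 = 0.99560
  20–24: 5 × 255.6/1000 × 0.9583 = 1.22471
  25–29: 5 × 330.7/1000 × 0.9435 = 1.56008
  30–34: 5 × 155.0/1000 × 0.9249 = 0.71680
  35–39: 5 × 65.8/1000 × 0.9223 = 0.30344
  40–44: 5 × 11.5/1000 × 0.9187 = 0.05283
Sum = 4.85346
NRR = 0.49020 × 4.85346 = 2.37917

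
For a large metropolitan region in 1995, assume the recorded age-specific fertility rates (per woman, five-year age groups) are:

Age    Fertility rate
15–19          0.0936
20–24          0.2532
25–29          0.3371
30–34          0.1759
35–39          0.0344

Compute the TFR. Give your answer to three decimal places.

4.471

Sum of ASFRs = 0.0936 + 0.2532 + 0.3371 + 0.1759 + 0.0344 = 0.8942
TFR = 5 × 0.8942 = 4.471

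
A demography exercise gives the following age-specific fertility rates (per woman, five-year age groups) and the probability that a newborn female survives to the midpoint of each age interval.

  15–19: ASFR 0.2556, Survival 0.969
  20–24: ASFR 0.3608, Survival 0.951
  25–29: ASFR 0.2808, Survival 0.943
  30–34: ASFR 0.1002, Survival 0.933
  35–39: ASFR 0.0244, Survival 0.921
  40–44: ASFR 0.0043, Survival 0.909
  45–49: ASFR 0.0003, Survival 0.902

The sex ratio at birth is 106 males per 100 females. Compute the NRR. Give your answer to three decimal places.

2.368

Proportion female at birth = 100 / (100 + 106) = 0.48544.
Survival-weighted fertility by age (5·fₓ·Sₓ):
  15–19: 5 × 0.2556 × 0.969 = 1.23838
  20–24: 5 × 0.3608 × 0.951 = 1.71560
  25–29: 5 × 0.2808 × 0.943 = 1.32397
  30–34: 5 × 0.1002 × 0.933 = 0.46743
  35–39: 5 × 0.0244 × 0.921 = 0.11236
  40–44: 5 × 0.0043 × 0.909 = 0.01954
  45–49: 5 × 0.0003 × 0.902 = 0.00135
Sum = 4.87863
NRR = 0.48544 × 4.87863 = 2.36828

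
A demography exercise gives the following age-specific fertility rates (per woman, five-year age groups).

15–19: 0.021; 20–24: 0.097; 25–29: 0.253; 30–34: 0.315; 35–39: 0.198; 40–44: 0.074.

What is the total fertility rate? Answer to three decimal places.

4.790

Sum of ASFRs = 0.021 + 0.097 + 0.253 + 0.315 + 0.198 + 0.074 = 0.958
TFR = 5 × 0.958 = 4.79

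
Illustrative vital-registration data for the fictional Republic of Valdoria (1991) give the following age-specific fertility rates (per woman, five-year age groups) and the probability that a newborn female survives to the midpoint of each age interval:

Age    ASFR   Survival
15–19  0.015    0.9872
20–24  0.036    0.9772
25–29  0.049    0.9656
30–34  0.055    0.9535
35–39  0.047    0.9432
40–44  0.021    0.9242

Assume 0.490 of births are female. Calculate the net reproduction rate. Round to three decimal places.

Proportion female at birth = 0.490.
Weighting each age-specific rate by interval width and survival:
  15–19: 5 × 0.015 × 0.9872 = 0.07404
  20–24: 5 × 0.036 × 0.9772 = 0.17590
  25–29: 5 × 0.049 × 0.9656 = 0.23657
  30–34: 5 × 0.055 × 0.9535 = 0.26221
  35–39: 5 × 0.047 × 0.9432 = 0.22165
  40–44: 5 × 0.021 × 0.9242 = 0.09704
Sum = 1.06741
NRR = 0.490 × 1.06741 = 0.52303
NRR < 1, so the cohort does not fully replace itself.

0.523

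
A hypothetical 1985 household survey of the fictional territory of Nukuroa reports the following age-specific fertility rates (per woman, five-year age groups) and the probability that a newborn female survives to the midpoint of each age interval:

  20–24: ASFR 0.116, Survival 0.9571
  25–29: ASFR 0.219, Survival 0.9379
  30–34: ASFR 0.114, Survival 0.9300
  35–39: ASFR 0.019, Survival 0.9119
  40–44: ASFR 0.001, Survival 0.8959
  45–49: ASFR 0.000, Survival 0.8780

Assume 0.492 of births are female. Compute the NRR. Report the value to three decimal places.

1.084

Proportion female at birth = 0.492.
Survival-weighted fertility by age (5·fₓ·Sₓ):
  20–24: 5 × 0.116 × 0.9571 = 0.55512
  25–29: 5 × 0.219 × 0.9379 = 1.02700
  30–34: 5 × 0.114 × 0.9300 = 0.53010
  35–39: 5 × 0.019 × 0.9119 = 0.08663
  40–44: 5 × 0.001 × 0.8959 = 0.00448
  45–49: 5 × 0.000 × 0.8780 = 0.00000
Sum = 2.20333
NRR = 0.492 × 2.20333 = 1.08404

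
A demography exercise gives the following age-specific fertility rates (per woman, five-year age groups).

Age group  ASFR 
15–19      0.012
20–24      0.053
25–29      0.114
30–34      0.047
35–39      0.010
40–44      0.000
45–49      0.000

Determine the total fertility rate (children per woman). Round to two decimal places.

1.18

Sum of ASFRs = 0.012 + 0.053 + 0.114 + 0.047 + 0.010 + 0.000 + 0.000 = 0.236
TFR = 5 × 0.236 = 1.18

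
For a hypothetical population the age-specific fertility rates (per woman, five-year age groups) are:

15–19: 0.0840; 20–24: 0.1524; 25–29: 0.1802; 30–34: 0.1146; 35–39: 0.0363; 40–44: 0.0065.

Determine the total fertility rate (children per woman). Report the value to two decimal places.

Sum of ASFRs = 0.0840 + 0.1524 + 0.1802 + 0.1146 + 0.0363 + 0.0065 = 0.5740
TFR = 5 × 0.5740 = 2.87

2.87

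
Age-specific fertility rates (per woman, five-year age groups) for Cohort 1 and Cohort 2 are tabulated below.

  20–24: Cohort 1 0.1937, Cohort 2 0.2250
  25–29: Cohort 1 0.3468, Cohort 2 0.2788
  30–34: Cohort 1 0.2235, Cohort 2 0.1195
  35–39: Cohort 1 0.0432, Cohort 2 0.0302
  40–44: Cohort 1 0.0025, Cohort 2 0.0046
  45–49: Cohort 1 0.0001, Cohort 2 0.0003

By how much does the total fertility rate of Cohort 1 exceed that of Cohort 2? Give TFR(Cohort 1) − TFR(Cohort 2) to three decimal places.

0.757

Cohort 1:
  Sum of ASFRs = 0.1937 + 0.3468 + 0.2235 + 0.0432 + 0.0025 + 0.0001 = 0.8098
  TFR = 5 × 0.8098 = 4.049
Cohort 2:
  Sum of ASFRs = 0.2250 + 0.2788 + 0.1195 + 0.0302 + 0.0046 + 0.0003 = 0.6584
  TFR = 5 × 0.6584 = 3.292
Difference = 4.049 − 3.292 = 0.757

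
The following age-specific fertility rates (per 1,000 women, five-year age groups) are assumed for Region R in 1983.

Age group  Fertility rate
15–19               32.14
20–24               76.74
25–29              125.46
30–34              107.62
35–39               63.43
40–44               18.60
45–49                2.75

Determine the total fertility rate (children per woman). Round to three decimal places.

Sum of ASFRs = 32.14 + 76.74 + 125.46 + 107.62 + 63.43 + 18.60 + 2.75 = 426.74
TFR = 5 × 426.74 / 1000 = 2.1337

2.134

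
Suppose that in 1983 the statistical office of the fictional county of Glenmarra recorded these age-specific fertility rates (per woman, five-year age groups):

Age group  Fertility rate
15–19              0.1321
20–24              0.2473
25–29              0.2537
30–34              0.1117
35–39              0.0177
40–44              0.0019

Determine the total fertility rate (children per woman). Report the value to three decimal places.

3.822

Sum of ASFRs = 0.1321 + 0.2473 + 0.2537 + 0.1117 + 0.0177 + 0.0019 = 0.7644
TFR = 5 × 0.7644 = 3.822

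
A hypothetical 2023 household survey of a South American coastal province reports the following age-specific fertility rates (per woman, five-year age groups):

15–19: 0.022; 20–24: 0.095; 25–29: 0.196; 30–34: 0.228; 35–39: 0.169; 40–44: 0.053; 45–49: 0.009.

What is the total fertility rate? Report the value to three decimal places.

3.860

Sum of ASFRs = 0.022 + 0.095 + 0.196 + 0.228 + 0.169 + 0.053 + 0.009 = 0.772
TFR = 5 × 0.772 = 3.86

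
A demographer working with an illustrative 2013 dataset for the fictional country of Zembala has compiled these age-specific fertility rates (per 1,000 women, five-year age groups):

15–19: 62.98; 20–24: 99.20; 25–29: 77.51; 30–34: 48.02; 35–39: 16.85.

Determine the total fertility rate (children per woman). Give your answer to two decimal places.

Sum of ASFRs = 62.98 + 99.20 + 77.51 + 48.02 + 16.85 = 304.56
TFR = 5 × 304.56 / 1000 = 1.5228

1.52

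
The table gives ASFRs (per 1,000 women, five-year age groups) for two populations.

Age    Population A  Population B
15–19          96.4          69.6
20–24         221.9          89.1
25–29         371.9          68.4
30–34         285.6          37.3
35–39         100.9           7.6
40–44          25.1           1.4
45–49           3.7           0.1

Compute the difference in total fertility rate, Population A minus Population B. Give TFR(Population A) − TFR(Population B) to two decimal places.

4.16

Population A:
  Sum of ASFRs = 96.4 + 221.9 + 371.9 + 285.6 + 100.9 + 25.1 + 3.7 = 1105.5
  TFR = 5 × 1105.5 / 1000 = 5.5275
Population B:
  Sum of ASFRs = 69.6 + 89.1 + 68.4 + 37.3 + 7.6 + 1.4 + 0.1 = 273.5
  TFR = 5 × 273.5 / 1000 = 1.3675
Difference = 5.5275 − 1.3675 = 4.16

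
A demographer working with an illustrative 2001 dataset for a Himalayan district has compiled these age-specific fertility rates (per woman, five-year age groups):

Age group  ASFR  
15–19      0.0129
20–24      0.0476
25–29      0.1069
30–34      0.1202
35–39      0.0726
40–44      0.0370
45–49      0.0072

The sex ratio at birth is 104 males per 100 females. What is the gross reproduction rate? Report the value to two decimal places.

Proportion female at birth = 100 / (100 + 104) = 0.49020.
Sum of ASFRs = 0.0129 + 0.0476 + 0.1069 + 0.1202 + 0.0726 + 0.0370 + 0.0072 = 0.4044
TFR = 5 × 0.4044 = 2.022
GRR = 0.49020 × 2.022 = 0.99118

0.99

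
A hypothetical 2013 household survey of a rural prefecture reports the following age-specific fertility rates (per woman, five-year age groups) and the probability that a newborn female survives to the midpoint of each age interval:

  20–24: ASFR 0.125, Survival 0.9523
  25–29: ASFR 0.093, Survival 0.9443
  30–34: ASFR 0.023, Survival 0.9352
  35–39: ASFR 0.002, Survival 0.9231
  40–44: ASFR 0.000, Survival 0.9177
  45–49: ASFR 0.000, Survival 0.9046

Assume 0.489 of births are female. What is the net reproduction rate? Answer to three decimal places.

0.563

Proportion female at birth = 0.489.
Weighting each age-specific rate by interval width and survival:
  20–24: 5 × 0.125 × 0.9523 = 0.59519
  25–29: 5 × 0.093 × 0.9443 = 0.43910
  30–34: 5 × 0.023 × 0.9352 = 0.10755
  35–39: 5 × 0.002 × 0.9231 = 0.00923
  40–44: 5 × 0.000 × 0.9177 = 0.00000
  45–49: 5 × 0.000 × 0.9046 = 0.00000
Sum = 1.15107
NRR = 0.489 × 1.15107 = 0.56287
With NRR below 1 the population is below replacement fertility.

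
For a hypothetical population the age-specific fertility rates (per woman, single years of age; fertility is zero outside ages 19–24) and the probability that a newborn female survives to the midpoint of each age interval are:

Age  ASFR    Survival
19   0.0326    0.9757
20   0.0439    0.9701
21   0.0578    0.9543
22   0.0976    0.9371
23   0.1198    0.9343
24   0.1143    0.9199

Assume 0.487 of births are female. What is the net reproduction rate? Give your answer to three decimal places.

0.213

Proportion female at birth = 0.487.
Survival-weighted fertility by age (1·fₓ·Sₓ):
  19: 1 × 0.0326 × 0.9757 = 0.03181
  20: 1 × 0.0439 × 0.9701 = 0.04259
  21: 1 × 0.0578 × 0.9543 = 0.05516
  22: 1 × 0.0976 × 0.9371 = 0.09146
  23: 1 × 0.1198 × 0.9343 = 0.11193
  24: 1 × 0.1143 × 0.9199 = 0.10514
Sum = 0.43809
NRR = 0.487 × 0.43809 = 0.21335
NRR < 1, so the cohort does not fully replace itself.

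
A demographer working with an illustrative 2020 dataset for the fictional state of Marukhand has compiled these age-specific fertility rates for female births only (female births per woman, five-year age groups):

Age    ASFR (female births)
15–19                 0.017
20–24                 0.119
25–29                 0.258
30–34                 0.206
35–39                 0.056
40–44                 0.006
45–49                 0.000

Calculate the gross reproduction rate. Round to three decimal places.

Sum of female ASFRs = 0.017 + 0.119 + 0.258 + 0.206 + 0.056 + 0.006 + 0.000 = 0.662
GRR = 5 × 0.662 = 3.31

3.310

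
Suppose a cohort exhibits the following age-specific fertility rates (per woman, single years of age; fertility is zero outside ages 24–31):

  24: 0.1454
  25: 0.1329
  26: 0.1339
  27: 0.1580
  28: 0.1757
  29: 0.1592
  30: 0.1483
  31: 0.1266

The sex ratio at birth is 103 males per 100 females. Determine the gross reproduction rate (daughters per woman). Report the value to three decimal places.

0.581

Proportion female at birth = 100 / (100 + 103) = 0.49261.
Sum of ASFRs = 0.1454 + 0.1329 + 0.1339 + 0.1580 + 0.1757 + 0.1592 + 0.1483 + 0.1266 = 1.1800
TFR = 1.18
GRR = 0.49261 × 1.18 = 0.58128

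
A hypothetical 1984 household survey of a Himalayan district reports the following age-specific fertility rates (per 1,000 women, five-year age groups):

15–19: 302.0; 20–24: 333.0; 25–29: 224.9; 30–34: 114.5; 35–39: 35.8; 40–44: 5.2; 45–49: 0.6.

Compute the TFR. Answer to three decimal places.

5.080

Sum of ASFRs = 302.0 + 333.0 + 224.9 + 114.5 + 35.8 + 5.2 + 0.6 = 1016.0
TFR = 5 × 1016.0 / 1000 = 5.08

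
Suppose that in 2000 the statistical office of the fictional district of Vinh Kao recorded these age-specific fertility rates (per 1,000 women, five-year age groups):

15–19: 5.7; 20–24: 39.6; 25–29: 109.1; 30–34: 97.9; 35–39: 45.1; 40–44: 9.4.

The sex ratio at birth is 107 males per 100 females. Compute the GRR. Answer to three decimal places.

Proportion female at birth = 100 / (100 + 107) = 0.48309.
Sum of ASFRs = 5.7 + 39.6 + 109.1 + 97.9 + 45.1 + 9.4 = 306.8
TFR = 5 × 306.8 / 1000 = 1.534
GRR = 0.48309 × 1.534 = 0.74106

0.741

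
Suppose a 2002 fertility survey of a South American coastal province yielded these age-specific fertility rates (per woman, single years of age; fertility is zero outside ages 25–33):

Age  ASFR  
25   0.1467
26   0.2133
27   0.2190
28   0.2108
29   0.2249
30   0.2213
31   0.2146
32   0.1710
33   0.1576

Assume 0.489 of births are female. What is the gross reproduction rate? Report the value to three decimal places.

0.870

Proportion female at birth = 0.489.
Sum of ASFRs = 0.1467 + 0.2133 + 0.2190 + 0.2108 + 0.2249 + 0.2213 + 0.2146 + 0.1710 + 0.1576 = 1.7792
TFR = 1.7792
GRR = 0.489 × 1.7792 = 0.87003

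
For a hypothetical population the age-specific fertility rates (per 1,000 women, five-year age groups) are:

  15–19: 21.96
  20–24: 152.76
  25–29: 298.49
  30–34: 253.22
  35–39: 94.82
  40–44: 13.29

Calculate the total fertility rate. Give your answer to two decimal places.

Sum of ASFRs = 21.96 + 152.76 + 298.49 + 253.22 + 94.82 + 13.29 = 834.54
TFR = 5 × 834.54 / 1000 = 4.1727

4.17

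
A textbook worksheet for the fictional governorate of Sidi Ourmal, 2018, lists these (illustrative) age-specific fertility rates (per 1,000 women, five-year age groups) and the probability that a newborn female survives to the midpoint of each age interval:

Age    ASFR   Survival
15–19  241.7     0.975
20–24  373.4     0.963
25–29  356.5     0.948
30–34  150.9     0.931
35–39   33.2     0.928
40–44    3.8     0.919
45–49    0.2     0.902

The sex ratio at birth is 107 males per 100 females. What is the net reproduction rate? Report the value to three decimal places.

Proportion female at birth = 100 / (100 + 107) = 0.48309.
Survival-weighted fertility by age (5·fₓ·Sₓ):
  15–19: 5 × 241.7/1000 × 0.975 = 1.17829
  20–24: 5 × 373.4/1000 × 0.963 = 1.79792
  25–29: 5 × 356.5/1000 × 0.948 = 1.68981
  30–34: 5 × 150.9/1000 × 0.931 = 0.70244
  35–39: 5 × 33.2/1000 × 0.928 = 0.15405
  40–44: 5 × 3.8/1000 × 0.919 = 0.01746
  45–49: 5 × 0.2/1000 × 0.902 = 0.00090
Sum = 5.54087
NRR = 0.48309 × 5.54087 = 2.67674
With NRR above 1 the population is above replacement fertility.

2.677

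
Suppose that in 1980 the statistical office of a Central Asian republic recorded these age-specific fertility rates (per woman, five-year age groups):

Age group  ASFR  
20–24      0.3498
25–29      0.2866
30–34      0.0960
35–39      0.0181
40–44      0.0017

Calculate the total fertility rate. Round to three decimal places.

3.761

Sum of ASFRs = 0.3498 + 0.2866 + 0.0960 + 0.0181 + 0.0017 = 0.7522
TFR = 5 × 0.7522 = 3.761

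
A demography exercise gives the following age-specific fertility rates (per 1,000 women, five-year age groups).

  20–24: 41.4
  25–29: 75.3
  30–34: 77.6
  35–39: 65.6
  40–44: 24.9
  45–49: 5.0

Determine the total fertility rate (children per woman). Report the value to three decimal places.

Sum of ASFRs = 41.4 + 75.3 + 77.6 + 65.6 + 24.9 + 5.0 = 289.8
TFR = 5 × 289.8 / 1000 = 1.449

1.449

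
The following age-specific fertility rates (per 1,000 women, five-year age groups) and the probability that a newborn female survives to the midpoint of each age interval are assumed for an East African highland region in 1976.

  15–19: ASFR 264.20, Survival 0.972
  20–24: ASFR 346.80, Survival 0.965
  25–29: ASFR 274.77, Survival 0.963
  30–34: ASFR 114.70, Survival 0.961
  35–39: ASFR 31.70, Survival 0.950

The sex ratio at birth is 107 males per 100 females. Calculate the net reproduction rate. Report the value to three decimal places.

Proportion female at birth = 100 / (100 + 107) = 0.48309.
Each age group contributes 5 × ASFR × survival:
  15–19: 5 × 264.20/1000 × 0.972 = 1.28401
  20–24: 5 × 346.80/1000 × 0.965 = 1.67331
  25–29: 5 × 274.77/1000 × 0.963 = 1.32302
  30–34: 5 × 114.70/1000 × 0.961 = 0.55113
  35–39: 5 × 31.70/1000 × 0.950 = 0.15058
Sum = 4.98205
NRR = 0.48309 × 4.98205 = 2.40678
NRR > 1, so each generation more than replaces itself.

2.407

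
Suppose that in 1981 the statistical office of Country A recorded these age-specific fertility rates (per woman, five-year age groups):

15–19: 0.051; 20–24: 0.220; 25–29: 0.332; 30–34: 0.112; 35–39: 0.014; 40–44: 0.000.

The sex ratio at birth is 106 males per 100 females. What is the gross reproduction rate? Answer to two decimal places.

Proportion female at birth = 100 / (100 + 106) = 0.48544.
Sum of ASFRs = 0.051 + 0.220 + 0.332 + 0.112 + 0.014 + 0.000 = 0.729
TFR = 5 × 0.729 = 3.645
GRR = 0.48544 × 3.645 = 1.76943

1.77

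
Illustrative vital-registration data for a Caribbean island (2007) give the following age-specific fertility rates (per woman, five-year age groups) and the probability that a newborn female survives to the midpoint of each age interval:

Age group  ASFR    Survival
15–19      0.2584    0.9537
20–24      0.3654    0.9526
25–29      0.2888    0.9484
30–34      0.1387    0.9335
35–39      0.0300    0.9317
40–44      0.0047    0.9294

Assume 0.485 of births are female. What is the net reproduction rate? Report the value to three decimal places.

Proportion female at birth = 0.485.
Each age group contributes 5 × ASFR × survival:
  15–19: 5 × 0.2584 × 0.9537 = 1.23218
  20–24: 5 × 0.3654 × 0.9526 = 1.74040
  25–29: 5 × 0.2888 × 0.9484 = 1.36949
  30–34: 5 × 0.1387 × 0.9335 = 0.64738
  35–39: 5 × 0.0300 × 0.9317 = 0.13976
  40–44: 5 × 0.0047 × 0.9294 = 0.02184
Sum = 5.15105
NRR = 0.485 × 5.15105 = 2.49826

2.498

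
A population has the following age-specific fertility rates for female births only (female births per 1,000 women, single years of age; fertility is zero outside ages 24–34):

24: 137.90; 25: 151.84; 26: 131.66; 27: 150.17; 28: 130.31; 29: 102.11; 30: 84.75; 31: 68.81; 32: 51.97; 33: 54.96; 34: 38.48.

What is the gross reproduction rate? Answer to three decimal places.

Sum of female ASFRs = 137.90 + 151.84 + 131.66 + 150.17 + 130.31 + 102.11 + 84.75 + 68.81 + 51.97 + 54.96 + 38.48 = 1102.96
GRR = 1102.96 / 1000 = 1.10296

1.103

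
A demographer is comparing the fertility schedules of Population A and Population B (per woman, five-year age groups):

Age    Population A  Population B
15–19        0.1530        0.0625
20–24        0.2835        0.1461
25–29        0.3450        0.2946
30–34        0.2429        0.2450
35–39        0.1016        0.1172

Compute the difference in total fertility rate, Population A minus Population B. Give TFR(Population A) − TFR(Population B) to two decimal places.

Population A:
  Sum of ASFRs = 0.1530 + 0.2835 + 0.3450 + 0.2429 + 0.1016 = 1.1260
  TFR = 5 × 1.1260 = 5.63
Population B:
  Sum of ASFRs = 0.0625 + 0.1461 + 0.2946 + 0.2450 + 0.1172 = 0.8654
  TFR = 5 × 0.8654 = 4.327
Difference = 5.63 − 4.327 = 1.303

1.30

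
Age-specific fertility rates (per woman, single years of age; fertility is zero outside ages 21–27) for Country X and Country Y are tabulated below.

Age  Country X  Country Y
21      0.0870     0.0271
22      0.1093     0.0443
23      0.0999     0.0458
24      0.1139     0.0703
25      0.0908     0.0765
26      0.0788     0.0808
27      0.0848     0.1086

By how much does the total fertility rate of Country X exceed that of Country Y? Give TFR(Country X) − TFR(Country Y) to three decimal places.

0.211

Country X:
  Sum of ASFRs = 0.0870 + 0.1093 + 0.0999 + 0.1139 + 0.0908 + 0.0788 + 0.0848 = 0.6645
  TFR = 0.6645
Country Y:
  Sum of ASFRs = 0.0271 + 0.0443 + 0.0458 + 0.0703 + 0.0765 + 0.0808 + 0.1086 = 0.4534
  TFR = 0.4534
Difference = 0.6645 − 0.4534 = 0.2111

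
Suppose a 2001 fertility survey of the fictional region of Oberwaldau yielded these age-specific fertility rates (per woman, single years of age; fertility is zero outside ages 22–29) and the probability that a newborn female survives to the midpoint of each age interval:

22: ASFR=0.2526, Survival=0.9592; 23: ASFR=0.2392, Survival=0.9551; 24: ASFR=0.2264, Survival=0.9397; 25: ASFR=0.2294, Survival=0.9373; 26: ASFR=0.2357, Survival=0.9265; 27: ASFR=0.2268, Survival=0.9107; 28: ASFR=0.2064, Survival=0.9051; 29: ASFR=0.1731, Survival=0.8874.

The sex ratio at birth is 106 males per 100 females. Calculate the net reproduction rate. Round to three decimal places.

Proportion female at birth = 100 / (100 + 106) = 0.48544.
Each age group contributes 1 × ASFR × survival:
  22: 1 × 0.2526 × 0.9592 = 0.24229
  23: 1 × 0.2392 × 0.9551 = 0.22846
  24: 1 × 0.2264 × 0.9397 = 0.21275
  25: 1 × 0.2294 × 0.9373 = 0.21502
  26: 1 × 0.2357 × 0.9265 = 0.21838
  27: 1 × 0.2268 × 0.9107 = 0.20655
  28: 1 × 0.2064 × 0.9051 = 0.18681
  29: 1 × 0.1731 × 0.8874 = 0.15361
Sum = 1.66387
NRR = 0.48544 × 1.66387 = 0.80771

0.808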